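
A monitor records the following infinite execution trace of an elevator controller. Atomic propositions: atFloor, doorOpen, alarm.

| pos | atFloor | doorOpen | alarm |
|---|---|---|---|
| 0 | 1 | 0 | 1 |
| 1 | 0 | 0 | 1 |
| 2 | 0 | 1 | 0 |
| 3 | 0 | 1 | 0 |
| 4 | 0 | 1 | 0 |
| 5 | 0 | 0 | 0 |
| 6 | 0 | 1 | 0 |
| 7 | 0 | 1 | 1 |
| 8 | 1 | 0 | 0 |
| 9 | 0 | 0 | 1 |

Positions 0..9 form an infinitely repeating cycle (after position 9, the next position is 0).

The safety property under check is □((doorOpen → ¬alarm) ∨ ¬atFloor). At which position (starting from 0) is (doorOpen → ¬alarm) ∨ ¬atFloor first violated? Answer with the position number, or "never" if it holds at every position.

(doorOpen → ¬alarm) ∨ ¬atFloor holds at every position 0..9, and those are all the positions the trace ever visits, so the invariant □((doorOpen → ¬alarm) ∨ ¬atFloor) is never violated.

never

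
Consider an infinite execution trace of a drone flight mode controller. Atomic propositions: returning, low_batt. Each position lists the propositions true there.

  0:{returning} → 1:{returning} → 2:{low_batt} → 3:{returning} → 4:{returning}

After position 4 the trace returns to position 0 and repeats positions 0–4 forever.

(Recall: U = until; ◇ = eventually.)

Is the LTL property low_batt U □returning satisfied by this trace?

Does not hold

Walking from position 0: at position 0, □returning has not yet held and low_batt fails, so low_batt U □returning is false.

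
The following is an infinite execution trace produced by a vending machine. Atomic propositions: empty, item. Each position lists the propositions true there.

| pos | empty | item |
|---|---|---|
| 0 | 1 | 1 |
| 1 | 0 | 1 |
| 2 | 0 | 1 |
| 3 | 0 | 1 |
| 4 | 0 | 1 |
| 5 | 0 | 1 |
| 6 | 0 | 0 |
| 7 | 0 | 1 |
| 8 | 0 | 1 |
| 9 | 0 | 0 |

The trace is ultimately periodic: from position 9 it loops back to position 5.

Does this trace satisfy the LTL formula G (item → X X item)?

Does not hold

item → X X item must hold at every position from 0 onward. It fails at position 4, so G (item → X X item) is false.
Positions where item holds: 0, 1, 2, 3, 4, 5, 7, 8.
Check X X item at each: 0→ok, 1→ok, 2→ok, 3→ok, 4→fails, 5→ok, 7→fails, 8→ok.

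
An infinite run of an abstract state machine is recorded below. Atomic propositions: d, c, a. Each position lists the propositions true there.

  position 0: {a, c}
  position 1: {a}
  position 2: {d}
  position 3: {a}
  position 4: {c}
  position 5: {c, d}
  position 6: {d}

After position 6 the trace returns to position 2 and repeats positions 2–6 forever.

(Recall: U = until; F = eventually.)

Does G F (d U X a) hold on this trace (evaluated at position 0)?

F (d U X a) holds at every position 0..6, and those are all positions ever visited, so G F (d U X a) holds.

Holds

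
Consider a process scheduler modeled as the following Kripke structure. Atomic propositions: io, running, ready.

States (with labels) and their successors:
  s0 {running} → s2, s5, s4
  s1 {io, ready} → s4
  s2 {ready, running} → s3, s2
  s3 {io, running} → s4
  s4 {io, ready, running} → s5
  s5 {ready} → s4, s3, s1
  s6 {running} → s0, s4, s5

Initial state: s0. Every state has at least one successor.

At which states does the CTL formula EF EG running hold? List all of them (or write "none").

{s0, s2, s6}

States satisfying EG running: {s0, s2, s6}.
States satisfying EF EG running: {s0, s2, s6}.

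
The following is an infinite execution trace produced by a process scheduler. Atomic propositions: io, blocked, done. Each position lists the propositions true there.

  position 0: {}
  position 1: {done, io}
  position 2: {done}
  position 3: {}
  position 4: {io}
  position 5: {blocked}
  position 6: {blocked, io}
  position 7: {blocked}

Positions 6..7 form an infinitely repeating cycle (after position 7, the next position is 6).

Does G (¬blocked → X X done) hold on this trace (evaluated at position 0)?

¬blocked → X X done must hold at every position from 0 onward. It fails at position 1, so G (¬blocked → X X done) is false.
Positions where ¬blocked holds: 0, 1, 2, 3, 4.
Check X X done at each: 0→ok, 1→fails, 2→fails, 3→fails, 4→fails.

Does not hold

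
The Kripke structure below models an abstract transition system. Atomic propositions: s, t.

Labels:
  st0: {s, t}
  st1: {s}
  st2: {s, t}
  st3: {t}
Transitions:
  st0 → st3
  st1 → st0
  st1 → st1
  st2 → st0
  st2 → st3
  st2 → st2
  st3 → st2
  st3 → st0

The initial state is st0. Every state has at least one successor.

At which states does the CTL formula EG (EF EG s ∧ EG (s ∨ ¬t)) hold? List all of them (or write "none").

States satisfying EF EG s ∧ EG (s ∨ ¬t): {st1, st2}.
States satisfying EG (EF EG s ∧ EG (s ∨ ¬t)): {st1, st2}.

{st1, st2}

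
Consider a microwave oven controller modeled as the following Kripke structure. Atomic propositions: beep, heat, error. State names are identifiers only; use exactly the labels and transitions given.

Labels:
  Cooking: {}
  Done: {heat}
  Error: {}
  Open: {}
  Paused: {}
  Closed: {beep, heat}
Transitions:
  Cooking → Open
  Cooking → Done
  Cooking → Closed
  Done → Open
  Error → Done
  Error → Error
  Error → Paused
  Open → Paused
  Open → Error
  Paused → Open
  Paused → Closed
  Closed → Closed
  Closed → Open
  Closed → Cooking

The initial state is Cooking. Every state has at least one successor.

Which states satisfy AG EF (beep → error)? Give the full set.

{Cooking, Done, Error, Open, Paused, Closed}

States satisfying EF (beep → error): {Cooking, Done, Error, Open, Paused, Closed}.
States satisfying AG EF (beep → error): {Cooking, Done, Error, Open, Paused, Closed}.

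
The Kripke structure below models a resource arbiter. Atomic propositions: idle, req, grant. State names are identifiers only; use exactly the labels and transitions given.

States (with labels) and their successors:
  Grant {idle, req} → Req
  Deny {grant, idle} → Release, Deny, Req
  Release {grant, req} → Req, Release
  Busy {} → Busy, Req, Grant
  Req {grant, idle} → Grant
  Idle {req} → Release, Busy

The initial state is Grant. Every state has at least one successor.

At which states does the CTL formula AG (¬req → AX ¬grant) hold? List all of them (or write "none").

States satisfying ¬req → AX ¬grant: {Grant, Release, Req, Idle}.
States satisfying AG (¬req → AX ¬grant): {Grant, Release, Req}.

{Grant, Release, Req}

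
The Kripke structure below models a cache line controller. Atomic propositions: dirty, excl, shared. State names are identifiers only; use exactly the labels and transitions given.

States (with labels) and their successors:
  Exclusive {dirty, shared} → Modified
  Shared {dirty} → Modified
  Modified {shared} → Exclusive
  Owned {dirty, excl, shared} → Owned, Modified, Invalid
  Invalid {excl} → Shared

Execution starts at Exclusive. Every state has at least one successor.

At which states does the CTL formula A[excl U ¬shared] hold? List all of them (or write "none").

States satisfying excl: {Owned, Invalid}.
States satisfying ¬shared: {Shared, Invalid}.
States satisfying A[excl U ¬shared]: {Shared, Invalid}.

{Shared, Invalid}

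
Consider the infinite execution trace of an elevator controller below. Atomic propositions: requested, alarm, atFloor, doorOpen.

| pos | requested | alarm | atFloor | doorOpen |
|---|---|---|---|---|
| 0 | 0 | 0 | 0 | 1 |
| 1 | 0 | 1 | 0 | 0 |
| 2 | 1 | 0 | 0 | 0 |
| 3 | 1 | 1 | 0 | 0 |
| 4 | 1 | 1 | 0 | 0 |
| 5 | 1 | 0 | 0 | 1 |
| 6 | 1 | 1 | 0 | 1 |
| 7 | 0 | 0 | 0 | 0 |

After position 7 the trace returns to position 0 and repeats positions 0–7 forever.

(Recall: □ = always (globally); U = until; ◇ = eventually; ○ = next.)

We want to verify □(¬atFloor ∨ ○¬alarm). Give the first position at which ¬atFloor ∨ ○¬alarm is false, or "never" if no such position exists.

never

¬atFloor ∨ ○¬alarm holds at every position 0..7, and those are all the positions the trace ever visits, so the invariant □(¬atFloor ∨ ○¬alarm) is never violated.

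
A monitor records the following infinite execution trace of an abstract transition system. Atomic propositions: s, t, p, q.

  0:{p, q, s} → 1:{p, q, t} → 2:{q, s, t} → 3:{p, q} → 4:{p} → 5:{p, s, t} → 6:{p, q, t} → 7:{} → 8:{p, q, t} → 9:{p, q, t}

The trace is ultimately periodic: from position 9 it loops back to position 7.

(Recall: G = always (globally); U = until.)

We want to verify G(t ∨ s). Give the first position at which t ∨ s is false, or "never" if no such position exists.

Check t ∨ s at each position in order: 0 ✓, 1 ✓, 2 ✓.
At position 3 the labels are {p, q}, so t ∨ s is false there. This is the first violation.

3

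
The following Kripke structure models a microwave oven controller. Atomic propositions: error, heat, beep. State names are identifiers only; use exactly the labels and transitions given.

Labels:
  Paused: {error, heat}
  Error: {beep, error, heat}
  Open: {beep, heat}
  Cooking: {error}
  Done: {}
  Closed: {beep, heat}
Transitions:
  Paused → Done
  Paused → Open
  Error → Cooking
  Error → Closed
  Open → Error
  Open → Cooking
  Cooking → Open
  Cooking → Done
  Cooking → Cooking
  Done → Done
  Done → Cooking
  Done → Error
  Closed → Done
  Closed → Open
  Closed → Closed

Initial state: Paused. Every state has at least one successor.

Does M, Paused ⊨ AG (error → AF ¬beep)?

States satisfying error → AF ¬beep: {Paused, Open, Cooking, Done, Closed}.
States satisfying AG (error → AF ¬beep): ∅.
Error is reachable from Paused and violates error → AF ¬beep, so AG fails at Paused.
Paused ∉ Sat(AG (error → AF ¬beep)).

Violated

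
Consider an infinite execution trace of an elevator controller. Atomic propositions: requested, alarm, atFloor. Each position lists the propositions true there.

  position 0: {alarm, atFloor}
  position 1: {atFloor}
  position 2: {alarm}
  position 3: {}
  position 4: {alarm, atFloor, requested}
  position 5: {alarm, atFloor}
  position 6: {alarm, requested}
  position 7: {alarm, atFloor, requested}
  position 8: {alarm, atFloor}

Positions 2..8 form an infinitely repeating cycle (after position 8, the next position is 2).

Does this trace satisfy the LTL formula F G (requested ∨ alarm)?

Violated

G (requested ∨ alarm) is false at every position 0..8, so it never becomes true and F G (requested ∨ alarm) fails.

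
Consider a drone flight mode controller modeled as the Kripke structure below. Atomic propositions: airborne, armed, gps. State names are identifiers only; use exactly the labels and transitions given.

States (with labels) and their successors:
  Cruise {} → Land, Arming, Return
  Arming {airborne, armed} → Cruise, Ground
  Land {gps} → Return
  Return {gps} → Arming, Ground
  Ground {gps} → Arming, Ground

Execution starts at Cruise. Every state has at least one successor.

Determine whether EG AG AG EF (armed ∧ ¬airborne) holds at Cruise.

Does not hold

States satisfying AG AG EF (armed ∧ ¬airborne): ∅.
States satisfying EG AG AG EF (armed ∧ ¬airborne): ∅.
No suitable path/successor from Cruise witnesses the formula.
Cruise ∉ Sat(EG AG AG EF (armed ∧ ¬airborne)).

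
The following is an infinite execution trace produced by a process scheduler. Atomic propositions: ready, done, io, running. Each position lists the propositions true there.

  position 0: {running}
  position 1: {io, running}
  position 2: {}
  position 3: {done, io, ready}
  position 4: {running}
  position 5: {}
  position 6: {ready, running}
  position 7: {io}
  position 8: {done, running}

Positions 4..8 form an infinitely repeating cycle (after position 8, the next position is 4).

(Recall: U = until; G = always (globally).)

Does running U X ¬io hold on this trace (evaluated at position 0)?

Yes

Walking from position 0: X ¬io first holds at position 1, and running holds at every earlier position along the way, so running U X ¬io holds.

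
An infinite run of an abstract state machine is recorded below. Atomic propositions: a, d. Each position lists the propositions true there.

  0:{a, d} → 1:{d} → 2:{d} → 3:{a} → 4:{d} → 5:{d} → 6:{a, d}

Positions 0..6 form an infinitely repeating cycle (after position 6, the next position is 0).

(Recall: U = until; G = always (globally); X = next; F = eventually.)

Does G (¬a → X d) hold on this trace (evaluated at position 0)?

No

¬a → X d must hold at every position from 0 onward. It fails at position 2, so G (¬a → X d) is false.
Positions where ¬a holds: 1, 2, 4, 5.
Check X d at each: 1→ok, 2→fails, 4→ok, 5→ok.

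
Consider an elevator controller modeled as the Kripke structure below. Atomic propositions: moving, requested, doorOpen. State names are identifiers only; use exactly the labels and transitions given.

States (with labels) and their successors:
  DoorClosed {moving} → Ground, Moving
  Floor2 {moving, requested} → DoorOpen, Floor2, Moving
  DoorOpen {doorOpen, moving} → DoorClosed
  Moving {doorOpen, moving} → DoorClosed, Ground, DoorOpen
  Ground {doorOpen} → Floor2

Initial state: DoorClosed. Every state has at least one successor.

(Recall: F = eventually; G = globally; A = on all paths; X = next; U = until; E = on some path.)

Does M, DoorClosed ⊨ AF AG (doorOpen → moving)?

Violated

States satisfying AG (doorOpen → moving): ∅.
States satisfying AF AG (doorOpen → moving): ∅.
There is a path from DoorClosed along which AG (doorOpen → moving) never holds.
DoorClosed ∉ Sat(AF AG (doorOpen → moving)).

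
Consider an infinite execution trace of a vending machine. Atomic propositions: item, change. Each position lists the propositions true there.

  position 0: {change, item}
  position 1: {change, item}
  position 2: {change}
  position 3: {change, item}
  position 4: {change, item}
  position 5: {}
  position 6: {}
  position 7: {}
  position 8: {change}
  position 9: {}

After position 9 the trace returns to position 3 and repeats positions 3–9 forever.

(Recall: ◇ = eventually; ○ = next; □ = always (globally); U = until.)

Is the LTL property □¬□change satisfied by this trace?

¬□change holds at every position 0..9, and those are all positions ever visited, so □¬□change holds.

Yes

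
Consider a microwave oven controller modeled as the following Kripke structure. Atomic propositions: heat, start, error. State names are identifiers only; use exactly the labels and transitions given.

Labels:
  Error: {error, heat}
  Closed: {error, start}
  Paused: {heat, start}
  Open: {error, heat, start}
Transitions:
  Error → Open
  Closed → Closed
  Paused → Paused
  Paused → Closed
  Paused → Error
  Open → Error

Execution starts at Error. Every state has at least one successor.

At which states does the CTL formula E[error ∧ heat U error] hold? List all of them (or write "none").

{Error, Closed, Open}

States satisfying error ∧ heat: {Error, Open}.
States satisfying error: {Error, Closed, Open}.
States satisfying E[error ∧ heat U error]: {Error, Closed, Open}.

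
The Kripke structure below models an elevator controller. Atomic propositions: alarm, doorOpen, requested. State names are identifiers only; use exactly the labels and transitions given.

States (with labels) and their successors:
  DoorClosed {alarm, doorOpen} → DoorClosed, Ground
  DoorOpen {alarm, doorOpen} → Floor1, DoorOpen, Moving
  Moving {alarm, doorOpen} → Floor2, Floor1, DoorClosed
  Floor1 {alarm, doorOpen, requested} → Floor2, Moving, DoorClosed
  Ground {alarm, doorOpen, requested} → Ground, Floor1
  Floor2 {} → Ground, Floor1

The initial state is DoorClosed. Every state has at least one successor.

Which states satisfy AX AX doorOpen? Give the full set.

{DoorClosed}

States satisfying AX doorOpen: {DoorClosed, DoorOpen, Ground, Floor2}.
States satisfying AX AX doorOpen: {DoorClosed}.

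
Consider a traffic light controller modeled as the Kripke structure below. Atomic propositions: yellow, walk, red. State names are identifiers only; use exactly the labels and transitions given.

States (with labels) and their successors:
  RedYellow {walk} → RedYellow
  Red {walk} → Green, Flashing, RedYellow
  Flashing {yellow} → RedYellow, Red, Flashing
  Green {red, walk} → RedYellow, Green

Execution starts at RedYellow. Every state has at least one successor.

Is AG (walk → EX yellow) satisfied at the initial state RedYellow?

Violated

States satisfying walk → EX yellow: {Red, Flashing}.
States satisfying AG (walk → EX yellow): ∅.
RedYellow is reachable from RedYellow and violates walk → EX yellow, so AG fails at RedYellow.
RedYellow ∉ Sat(AG (walk → EX yellow)).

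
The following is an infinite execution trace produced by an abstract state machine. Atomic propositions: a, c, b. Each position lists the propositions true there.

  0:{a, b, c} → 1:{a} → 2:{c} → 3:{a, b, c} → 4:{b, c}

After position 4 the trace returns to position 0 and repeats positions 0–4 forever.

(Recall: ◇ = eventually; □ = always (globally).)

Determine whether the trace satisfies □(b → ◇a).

b → ◇a holds at every position 0..4, and those are all positions ever visited, so □(b → ◇a) holds.
Positions where b holds: 0, 3, 4.
Check ◇a at each: 0→ok, 3→ok, 4→ok.

Yes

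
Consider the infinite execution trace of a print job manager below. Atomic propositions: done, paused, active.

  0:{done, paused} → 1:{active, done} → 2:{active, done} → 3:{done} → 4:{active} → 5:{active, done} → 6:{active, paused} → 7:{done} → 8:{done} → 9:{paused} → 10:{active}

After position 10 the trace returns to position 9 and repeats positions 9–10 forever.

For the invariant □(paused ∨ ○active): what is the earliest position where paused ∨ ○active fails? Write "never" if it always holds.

Check paused ∨ ○active at each position in order: 0 ✓, 1 ✓.
At position 2 the labels are {active, done} and the next position 3 has {done}, so paused ∨ ○active is false there. This is the first violation.

2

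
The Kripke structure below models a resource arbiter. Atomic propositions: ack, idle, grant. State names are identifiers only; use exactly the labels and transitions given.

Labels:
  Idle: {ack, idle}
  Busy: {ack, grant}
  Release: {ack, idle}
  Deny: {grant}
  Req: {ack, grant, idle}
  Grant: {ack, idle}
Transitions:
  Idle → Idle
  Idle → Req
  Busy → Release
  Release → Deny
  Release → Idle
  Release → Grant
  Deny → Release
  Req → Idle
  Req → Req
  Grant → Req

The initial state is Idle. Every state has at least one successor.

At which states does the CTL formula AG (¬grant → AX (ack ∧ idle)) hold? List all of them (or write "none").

{Idle, Req, Grant}

States satisfying ¬grant → AX (ack ∧ idle): {Idle, Busy, Deny, Req, Grant}.
States satisfying AG (¬grant → AX (ack ∧ idle)): {Idle, Req, Grant}.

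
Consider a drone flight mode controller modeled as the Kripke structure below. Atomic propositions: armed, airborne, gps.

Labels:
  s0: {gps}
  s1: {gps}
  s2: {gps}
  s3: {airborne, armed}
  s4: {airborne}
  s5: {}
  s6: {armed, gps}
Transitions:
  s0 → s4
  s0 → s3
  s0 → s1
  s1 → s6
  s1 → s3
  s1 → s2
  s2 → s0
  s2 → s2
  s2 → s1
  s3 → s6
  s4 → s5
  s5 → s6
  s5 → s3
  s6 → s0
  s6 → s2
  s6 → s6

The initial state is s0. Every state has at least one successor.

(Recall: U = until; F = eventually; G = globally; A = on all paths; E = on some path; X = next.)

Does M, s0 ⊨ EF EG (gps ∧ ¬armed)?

Yes

States satisfying EG (gps ∧ ¬armed): {s0, s1, s2}.
States satisfying EF EG (gps ∧ ¬armed): {s0, s1, s2, s3, s4, s5, s6}.
Some path from s0 reaches a state where EG (gps ∧ ¬armed) holds.
s0 ∈ Sat(EF EG (gps ∧ ¬armed)).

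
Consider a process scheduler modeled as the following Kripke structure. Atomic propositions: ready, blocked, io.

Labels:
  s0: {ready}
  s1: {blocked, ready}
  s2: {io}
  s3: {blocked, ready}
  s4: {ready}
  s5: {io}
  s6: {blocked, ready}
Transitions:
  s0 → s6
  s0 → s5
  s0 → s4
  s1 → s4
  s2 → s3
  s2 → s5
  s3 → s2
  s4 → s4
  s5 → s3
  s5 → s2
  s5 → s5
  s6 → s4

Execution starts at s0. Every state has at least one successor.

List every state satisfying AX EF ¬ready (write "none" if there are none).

{s2, s3, s5}

States satisfying EF ¬ready: {s0, s2, s3, s5}.
States satisfying AX EF ¬ready: {s2, s3, s5}.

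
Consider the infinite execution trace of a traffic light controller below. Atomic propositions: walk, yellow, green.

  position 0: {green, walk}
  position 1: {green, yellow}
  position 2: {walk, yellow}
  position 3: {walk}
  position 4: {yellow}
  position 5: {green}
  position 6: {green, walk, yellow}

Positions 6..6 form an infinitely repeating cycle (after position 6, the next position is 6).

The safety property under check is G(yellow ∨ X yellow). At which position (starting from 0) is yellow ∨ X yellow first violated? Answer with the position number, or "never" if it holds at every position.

never

yellow ∨ X yellow holds at every position 0..6, and those are all the positions the trace ever visits, so the invariant G(yellow ∨ X yellow) is never violated.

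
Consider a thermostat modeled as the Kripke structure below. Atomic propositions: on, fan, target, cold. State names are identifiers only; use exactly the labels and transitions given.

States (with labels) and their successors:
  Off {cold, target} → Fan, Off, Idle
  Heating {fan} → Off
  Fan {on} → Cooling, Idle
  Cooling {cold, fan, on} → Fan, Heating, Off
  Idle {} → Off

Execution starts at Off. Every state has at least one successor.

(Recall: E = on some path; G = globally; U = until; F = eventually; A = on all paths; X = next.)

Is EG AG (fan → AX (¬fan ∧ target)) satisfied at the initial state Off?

No

States satisfying AG (fan → AX (¬fan ∧ target)): ∅.
States satisfying EG AG (fan → AX (¬fan ∧ target)): ∅.
No suitable path/successor from Off witnesses the formula.
Off ∉ Sat(EG AG (fan → AX (¬fan ∧ target))).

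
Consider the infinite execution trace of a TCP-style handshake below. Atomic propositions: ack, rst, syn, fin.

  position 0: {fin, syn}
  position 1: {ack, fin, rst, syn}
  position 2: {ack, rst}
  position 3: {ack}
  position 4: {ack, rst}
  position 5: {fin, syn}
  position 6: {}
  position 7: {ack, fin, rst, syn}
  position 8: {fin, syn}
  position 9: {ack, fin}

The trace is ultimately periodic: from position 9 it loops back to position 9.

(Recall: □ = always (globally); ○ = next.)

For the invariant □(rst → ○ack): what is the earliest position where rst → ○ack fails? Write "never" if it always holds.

4

Check rst → ○ack at each position in order: 0 ✓, 1 ✓, 2 ✓, 3 ✓.
At position 4 the labels are {ack, rst} and the next position 5 has {fin, syn}, so rst → ○ack is false there. This is the first violation.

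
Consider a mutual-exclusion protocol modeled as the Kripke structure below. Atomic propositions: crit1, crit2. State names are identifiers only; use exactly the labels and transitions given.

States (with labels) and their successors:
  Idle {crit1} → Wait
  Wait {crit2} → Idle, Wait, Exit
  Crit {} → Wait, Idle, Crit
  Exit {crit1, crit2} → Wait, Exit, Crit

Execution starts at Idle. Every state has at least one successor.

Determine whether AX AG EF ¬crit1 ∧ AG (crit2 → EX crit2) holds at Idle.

Holds

States satisfying AG EF ¬crit1: {Idle, Wait, Crit, Exit}.
States satisfying AX AG EF ¬crit1: {Idle, Wait, Crit, Exit}.
States satisfying crit2 → EX crit2: {Idle, Wait, Crit, Exit}.
States satisfying AG (crit2 → EX crit2): {Idle, Wait, Crit, Exit}.
States satisfying AX AG EF ¬crit1 ∧ AG (crit2 → EX crit2): {Idle, Wait, Crit, Exit}.
Idle ∈ Sat(AX AG EF ¬crit1 ∧ AG (crit2 → EX crit2)).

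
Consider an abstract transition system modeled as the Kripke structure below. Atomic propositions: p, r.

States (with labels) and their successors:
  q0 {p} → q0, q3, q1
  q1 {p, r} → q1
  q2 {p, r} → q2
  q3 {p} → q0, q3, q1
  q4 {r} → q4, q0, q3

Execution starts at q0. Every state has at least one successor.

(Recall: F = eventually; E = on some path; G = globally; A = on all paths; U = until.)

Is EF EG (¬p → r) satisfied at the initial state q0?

Holds

States satisfying EG (¬p → r): {q0, q1, q2, q3, q4}.
States satisfying EF EG (¬p → r): {q0, q1, q2, q3, q4}.
Some path from q0 reaches a state where EG (¬p → r) holds.
q0 ∈ Sat(EF EG (¬p → r)).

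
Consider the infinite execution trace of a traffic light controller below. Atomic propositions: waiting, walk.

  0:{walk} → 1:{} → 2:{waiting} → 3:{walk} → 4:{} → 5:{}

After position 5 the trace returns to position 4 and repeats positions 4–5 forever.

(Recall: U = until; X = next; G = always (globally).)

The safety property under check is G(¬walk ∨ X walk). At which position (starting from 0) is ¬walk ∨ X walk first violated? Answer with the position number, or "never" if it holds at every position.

At position 0 the labels are {walk} and the next position 1 has {}, so ¬walk ∨ X walk is false there. This is the first violation.

0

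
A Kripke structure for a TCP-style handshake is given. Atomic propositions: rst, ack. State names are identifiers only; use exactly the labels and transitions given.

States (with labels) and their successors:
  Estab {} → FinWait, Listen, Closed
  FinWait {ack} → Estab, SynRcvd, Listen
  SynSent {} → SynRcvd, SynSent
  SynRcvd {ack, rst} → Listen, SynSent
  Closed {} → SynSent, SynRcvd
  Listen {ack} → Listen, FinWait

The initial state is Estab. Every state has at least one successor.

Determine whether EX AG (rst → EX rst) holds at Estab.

States satisfying AG (rst → EX rst): ∅.
States satisfying EX AG (rst → EX rst): ∅.
No suitable path/successor from Estab witnesses the formula.
Estab ∉ Sat(EX AG (rst → EX rst)).

Violated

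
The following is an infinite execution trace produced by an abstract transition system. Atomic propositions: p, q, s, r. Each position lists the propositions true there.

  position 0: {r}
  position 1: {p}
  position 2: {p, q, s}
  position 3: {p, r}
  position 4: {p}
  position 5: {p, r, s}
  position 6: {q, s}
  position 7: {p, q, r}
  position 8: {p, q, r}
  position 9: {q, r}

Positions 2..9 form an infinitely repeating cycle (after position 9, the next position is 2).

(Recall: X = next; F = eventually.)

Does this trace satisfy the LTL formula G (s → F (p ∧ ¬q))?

s → F (p ∧ ¬q) holds at every position 0..9, and those are all positions ever visited, so G (s → F (p ∧ ¬q)) holds.
Positions where s holds: 2, 5, 6.
Check F (p ∧ ¬q) at each: 2→ok, 5→ok, 6→ok.

Holds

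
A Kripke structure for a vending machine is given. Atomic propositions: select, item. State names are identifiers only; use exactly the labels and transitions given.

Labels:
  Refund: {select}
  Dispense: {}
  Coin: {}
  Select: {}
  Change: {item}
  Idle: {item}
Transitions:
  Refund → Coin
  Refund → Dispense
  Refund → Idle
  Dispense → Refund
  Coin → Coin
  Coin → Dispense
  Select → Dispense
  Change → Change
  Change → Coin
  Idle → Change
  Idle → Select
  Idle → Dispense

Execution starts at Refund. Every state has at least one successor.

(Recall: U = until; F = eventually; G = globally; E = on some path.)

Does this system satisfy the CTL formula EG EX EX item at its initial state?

Yes

States satisfying EX EX item: {Refund, Dispense, Change, Idle}.
States satisfying EG EX EX item: {Refund, Dispense, Change, Idle}.
Refund ∈ Sat(EG EX EX item).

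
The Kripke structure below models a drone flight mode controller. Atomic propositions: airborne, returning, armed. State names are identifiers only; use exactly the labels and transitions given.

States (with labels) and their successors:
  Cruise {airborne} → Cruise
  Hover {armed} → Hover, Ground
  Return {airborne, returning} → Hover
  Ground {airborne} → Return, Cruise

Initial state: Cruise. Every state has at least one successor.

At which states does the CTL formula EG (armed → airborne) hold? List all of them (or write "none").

States satisfying armed → airborne: {Cruise, Return, Ground}.
States satisfying EG (armed → airborne): {Cruise, Ground}.

{Cruise, Ground}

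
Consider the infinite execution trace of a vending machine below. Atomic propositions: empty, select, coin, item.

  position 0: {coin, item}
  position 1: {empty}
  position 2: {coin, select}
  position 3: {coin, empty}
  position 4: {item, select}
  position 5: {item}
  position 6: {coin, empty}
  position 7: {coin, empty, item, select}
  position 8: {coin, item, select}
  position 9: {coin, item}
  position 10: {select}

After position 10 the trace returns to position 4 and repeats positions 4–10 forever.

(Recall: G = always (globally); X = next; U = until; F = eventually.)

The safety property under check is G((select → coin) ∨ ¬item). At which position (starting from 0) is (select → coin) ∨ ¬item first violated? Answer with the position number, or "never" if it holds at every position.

4

Check (select → coin) ∨ ¬item at each position in order: 0 ✓, 1 ✓, 2 ✓, 3 ✓.
At position 4 the labels are {item, select}, so (select → coin) ∨ ¬item is false there. This is the first violation.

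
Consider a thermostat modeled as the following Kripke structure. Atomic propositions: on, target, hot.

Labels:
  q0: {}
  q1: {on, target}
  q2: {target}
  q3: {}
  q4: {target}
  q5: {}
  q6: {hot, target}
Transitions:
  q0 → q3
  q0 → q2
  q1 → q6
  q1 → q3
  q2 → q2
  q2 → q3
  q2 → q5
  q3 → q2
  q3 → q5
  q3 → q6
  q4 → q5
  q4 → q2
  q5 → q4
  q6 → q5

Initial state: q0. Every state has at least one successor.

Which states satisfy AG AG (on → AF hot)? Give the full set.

States satisfying AG (on → AF hot): {q0, q2, q3, q4, q5, q6}.
States satisfying AG AG (on → AF hot): {q0, q2, q3, q4, q5, q6}.

{q0, q2, q3, q4, q5, q6}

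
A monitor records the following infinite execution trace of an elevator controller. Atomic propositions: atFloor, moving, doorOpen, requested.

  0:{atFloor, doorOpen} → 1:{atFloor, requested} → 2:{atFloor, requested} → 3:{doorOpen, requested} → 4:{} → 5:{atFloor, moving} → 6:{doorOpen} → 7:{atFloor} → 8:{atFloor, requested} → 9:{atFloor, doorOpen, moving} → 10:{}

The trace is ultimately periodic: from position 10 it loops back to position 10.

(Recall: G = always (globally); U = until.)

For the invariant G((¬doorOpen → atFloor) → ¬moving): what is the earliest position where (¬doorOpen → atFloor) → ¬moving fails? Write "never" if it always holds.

Check (¬doorOpen → atFloor) → ¬moving at each position in order: 0 ✓, 1 ✓, 2 ✓, 3 ✓, 4 ✓.
At position 5 the labels are {atFloor, moving}, so (¬doorOpen → atFloor) → ¬moving is false there. This is the first violation.

5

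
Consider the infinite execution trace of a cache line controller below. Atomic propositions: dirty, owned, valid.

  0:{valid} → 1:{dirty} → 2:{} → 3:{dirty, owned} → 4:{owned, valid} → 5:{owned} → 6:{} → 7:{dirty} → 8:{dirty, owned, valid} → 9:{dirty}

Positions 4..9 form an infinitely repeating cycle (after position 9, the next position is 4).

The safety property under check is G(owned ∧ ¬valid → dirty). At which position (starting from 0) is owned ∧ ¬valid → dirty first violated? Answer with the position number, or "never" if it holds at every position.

5

Check owned ∧ ¬valid → dirty at each position in order: 0 ✓, 1 ✓, 2 ✓, 3 ✓, 4 ✓.
At position 5 the labels are {owned}, so owned ∧ ¬valid → dirty is false there. This is the first violation.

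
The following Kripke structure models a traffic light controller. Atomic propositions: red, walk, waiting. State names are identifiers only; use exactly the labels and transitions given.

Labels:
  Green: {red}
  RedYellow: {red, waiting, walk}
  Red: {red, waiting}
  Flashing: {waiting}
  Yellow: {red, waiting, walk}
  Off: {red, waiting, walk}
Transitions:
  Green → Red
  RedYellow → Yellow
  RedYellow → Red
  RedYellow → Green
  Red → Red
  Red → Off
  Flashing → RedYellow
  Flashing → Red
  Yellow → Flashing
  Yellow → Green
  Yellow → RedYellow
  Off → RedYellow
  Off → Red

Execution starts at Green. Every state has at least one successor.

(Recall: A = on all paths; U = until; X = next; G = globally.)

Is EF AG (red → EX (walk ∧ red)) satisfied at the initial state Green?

States satisfying AG (red → EX (walk ∧ red)): ∅.
States satisfying EF AG (red → EX (walk ∧ red)): ∅.
No suitable path/successor from Green witnesses the formula.
Green ∉ Sat(EF AG (red → EX (walk ∧ red))).

Violated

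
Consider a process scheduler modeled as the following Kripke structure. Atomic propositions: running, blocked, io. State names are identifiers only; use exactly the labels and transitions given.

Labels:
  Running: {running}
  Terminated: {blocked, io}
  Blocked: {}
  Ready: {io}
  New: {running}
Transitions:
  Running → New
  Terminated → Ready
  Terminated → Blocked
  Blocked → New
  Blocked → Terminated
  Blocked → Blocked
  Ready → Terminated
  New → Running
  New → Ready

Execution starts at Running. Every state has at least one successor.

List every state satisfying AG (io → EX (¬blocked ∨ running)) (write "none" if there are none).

none

States satisfying io → EX (¬blocked ∨ running): {Running, Terminated, Blocked, New}.
States satisfying AG (io → EX (¬blocked ∨ running)): ∅.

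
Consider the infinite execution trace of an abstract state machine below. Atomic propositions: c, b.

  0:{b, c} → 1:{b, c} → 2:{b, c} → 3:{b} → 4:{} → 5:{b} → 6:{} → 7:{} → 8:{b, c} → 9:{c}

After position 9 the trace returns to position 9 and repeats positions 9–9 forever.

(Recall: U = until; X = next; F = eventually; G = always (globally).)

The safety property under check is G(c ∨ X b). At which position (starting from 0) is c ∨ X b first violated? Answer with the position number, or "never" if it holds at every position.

3

Check c ∨ X b at each position in order: 0 ✓, 1 ✓, 2 ✓.
At position 3 the labels are {b} and the next position 4 has {}, so c ∨ X b is false there. This is the first violation.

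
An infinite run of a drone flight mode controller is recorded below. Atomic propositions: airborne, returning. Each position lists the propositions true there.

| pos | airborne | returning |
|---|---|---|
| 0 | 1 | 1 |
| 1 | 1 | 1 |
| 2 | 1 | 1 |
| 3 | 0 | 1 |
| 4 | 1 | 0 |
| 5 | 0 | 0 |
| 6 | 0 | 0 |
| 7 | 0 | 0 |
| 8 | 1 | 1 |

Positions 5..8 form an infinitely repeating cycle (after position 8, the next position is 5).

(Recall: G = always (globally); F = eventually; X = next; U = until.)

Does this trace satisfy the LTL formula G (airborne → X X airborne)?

airborne → X X airborne must hold at every position from 0 onward. It fails at position 1, so G (airborne → X X airborne) is false.
Positions where airborne holds: 0, 1, 2, 4, 8.
Check X X airborne at each: 0→ok, 1→fails, 2→ok, 4→fails, 8→fails.

No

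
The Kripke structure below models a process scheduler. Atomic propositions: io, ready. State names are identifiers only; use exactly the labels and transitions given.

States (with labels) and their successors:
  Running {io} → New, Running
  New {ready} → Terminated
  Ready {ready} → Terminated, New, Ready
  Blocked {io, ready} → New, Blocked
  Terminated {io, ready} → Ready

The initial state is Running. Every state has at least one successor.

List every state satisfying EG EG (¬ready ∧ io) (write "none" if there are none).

{Running}

States satisfying EG (¬ready ∧ io): {Running}.
States satisfying EG EG (¬ready ∧ io): {Running}.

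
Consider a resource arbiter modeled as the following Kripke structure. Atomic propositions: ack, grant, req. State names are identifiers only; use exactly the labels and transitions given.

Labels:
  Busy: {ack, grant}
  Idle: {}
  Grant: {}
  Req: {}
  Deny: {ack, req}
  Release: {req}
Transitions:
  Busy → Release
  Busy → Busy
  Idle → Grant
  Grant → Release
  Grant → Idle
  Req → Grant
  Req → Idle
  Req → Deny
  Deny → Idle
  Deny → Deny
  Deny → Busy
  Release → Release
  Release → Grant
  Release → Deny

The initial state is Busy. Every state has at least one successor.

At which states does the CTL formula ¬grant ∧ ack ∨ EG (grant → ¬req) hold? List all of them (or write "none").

States satisfying ¬grant: {Idle, Grant, Req, Deny, Release}.
States satisfying ¬grant ∧ ack: {Deny}.
States satisfying grant → ¬req: {Busy, Idle, Grant, Req, Deny, Release}.
States satisfying EG (grant → ¬req): {Busy, Idle, Grant, Req, Deny, Release}.
States satisfying ¬grant ∧ ack ∨ EG (grant → ¬req): {Busy, Idle, Grant, Req, Deny, Release}.

{Busy, Idle, Grant, Req, Deny, Release}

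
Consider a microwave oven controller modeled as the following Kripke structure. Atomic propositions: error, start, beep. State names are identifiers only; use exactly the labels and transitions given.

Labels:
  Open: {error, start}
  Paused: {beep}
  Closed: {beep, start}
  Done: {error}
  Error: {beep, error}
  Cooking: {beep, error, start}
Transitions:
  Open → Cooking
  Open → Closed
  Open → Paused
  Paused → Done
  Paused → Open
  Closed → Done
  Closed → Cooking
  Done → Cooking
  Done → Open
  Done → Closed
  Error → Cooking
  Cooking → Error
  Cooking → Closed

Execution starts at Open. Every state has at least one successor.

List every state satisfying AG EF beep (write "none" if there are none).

{Open, Paused, Closed, Done, Error, Cooking}

States satisfying EF beep: {Open, Paused, Closed, Done, Error, Cooking}.
States satisfying AG EF beep: {Open, Paused, Closed, Done, Error, Cooking}.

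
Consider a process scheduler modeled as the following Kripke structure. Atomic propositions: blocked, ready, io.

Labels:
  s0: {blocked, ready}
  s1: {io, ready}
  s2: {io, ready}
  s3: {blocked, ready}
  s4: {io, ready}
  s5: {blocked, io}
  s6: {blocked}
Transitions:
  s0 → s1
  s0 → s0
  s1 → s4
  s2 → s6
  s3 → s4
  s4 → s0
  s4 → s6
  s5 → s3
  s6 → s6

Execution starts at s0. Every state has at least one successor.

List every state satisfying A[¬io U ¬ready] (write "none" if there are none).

{s5, s6}

States satisfying ¬io: {s0, s3, s6}.
States satisfying ¬ready: {s5, s6}.
States satisfying A[¬io U ¬ready]: {s5, s6}.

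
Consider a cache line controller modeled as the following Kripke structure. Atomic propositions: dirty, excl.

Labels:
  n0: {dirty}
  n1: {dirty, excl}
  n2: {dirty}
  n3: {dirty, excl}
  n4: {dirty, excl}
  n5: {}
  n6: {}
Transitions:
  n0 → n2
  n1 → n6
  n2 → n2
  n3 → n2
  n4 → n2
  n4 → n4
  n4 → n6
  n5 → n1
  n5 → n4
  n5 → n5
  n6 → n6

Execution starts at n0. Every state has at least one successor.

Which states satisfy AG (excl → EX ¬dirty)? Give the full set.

States satisfying excl → EX ¬dirty: {n0, n1, n2, n4, n5, n6}.
States satisfying AG (excl → EX ¬dirty): {n0, n1, n2, n4, n5, n6}.

{n0, n1, n2, n4, n5, n6}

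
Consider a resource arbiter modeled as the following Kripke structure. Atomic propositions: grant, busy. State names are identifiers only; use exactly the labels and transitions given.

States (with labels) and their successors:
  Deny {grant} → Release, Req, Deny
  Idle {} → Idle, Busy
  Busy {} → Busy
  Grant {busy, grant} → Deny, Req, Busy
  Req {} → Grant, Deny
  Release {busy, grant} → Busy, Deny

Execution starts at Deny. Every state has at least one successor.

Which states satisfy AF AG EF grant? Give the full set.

none

States satisfying AG EF grant: ∅.
States satisfying AF AG EF grant: ∅.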